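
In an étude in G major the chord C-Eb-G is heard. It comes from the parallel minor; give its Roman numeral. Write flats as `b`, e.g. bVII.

The root C is the diatonic 4th degree of G major; the borrowing shows in the chord quality. The diatonic chord on degree 4 would be C (IV), but C–Eb–G is the minor chord from G minor. As a borrowed chord it is labeled iv.

iv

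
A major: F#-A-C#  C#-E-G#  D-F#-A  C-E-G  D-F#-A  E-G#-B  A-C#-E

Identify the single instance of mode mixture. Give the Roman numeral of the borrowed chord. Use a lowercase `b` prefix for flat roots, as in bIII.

In A major the diatonic chords are A, Bm, C#m, D, E, F#m, G#dim. F#–A–C# = F#m, C#–E–G# = C#m, D–F#–A = D, E–G#–B = E and A–C#–E = A all belong to that set. But C–E–G is foreign: the diatonic iii on degree 3 is C#m, whereas C comes from A minor. It is labeled bIII.

bIII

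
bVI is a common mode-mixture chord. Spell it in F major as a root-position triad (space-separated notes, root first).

Db F Ab

The root of bVI is the lowered 6th degree: D becomes Db. Stacking thirds in F minor on Db gives Db–F–Ab.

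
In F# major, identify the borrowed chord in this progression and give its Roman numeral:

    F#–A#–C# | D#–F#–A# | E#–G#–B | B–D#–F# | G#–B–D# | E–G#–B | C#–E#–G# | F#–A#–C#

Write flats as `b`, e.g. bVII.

bVII

The diatonic triads in F# major are F#, G#m, A#m, B, C#, D#m, E#dim. Of the given chords, F#–A#–C# = F#, D#–F#–A# = D#m, E#–G#–B = E#dim, B–D#–F# = B, G#–B–D# = G#m and C#–E#–G# = C# are diatonic. E–G#–B is not: scale degree 7 in F# major carries E#dim (vii°). In F# minor the chord on that degree is E, so here it functions as bVII, borrowed from the parallel minor.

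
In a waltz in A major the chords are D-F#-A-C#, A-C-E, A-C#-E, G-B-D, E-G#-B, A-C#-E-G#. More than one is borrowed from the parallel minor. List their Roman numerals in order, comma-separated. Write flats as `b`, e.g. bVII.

The diatonic triads in A major are A, Bm, C#m, D, E, F#m, G#dim. Of the given chords, D–F#–A–C# = Dmaj7, A–C#–E = A, E–G#–B = E and A–C#–E–G# = Amaj7 are diatonic. A–C–E doesn't fit — on degree 1 A major would have A (I). Am is the degree-1 chord of A minor, so it is the borrowed i. G–B–D is not: scale degree 7 in A major carries G#dim (vii°). In A minor the chord on that degree is G, so here it functions as bVII, borrowed from the parallel minor.

i, bVII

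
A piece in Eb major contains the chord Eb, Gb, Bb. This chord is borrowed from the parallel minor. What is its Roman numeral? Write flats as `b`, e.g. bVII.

The root Eb is the diatonic 1st degree of Eb major; the borrowing shows in the chord quality. The diatonic chord on degree 1 would be Eb (I), but Eb–Gb–Bb is the minor chord from Eb minor. As a borrowed chord it is labeled i.

i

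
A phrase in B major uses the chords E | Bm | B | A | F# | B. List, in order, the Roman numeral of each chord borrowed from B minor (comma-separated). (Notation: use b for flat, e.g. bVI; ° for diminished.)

i, bVII

In B major the diatonic chords are B, C#m, D#m, E, F#, G#m, A#dim. E, B and F# all belong to that set. Bm (B–D–F#) doesn't fit — on degree 1 B major would have B (I). Bm is the degree-1 chord of B minor, so it is the borrowed i. A (A–C#–E) doesn't fit — on degree 7 B major would have A#dim (vii°). A is the degree-7 chord of B minor, so it is the borrowed bVII.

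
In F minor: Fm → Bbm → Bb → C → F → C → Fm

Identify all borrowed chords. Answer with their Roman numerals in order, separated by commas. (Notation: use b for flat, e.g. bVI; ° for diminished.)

IV, I

In F minor (with V from harmonic minor) the diatonic chords are Fm, Gdim, Ab, Bbm, C, Db, Eb. Fm, Bbm and C are all diatonic. But Bb (Bb–D–F) is foreign: the diatonic iv on degree 4 is Bbm, whereas Bb comes from F major. It is labeled IV. F (F–A–C) doesn't fit — on degree 1 F minor would have Fm (i). F is the degree-1 chord of F major, so it is the borrowed I.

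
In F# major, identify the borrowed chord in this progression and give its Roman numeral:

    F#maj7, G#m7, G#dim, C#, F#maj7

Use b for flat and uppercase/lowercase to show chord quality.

ii°

In F# major the diatonic chords are F#, G#m, A#m, B, C#, D#m, E#dim. F#maj7, G#m7 and C# all belong to that set. But G#dim (G#–B–D) is foreign: the diatonic ii on degree 2 is G#m, whereas G#dim comes from F# minor. It is labeled ii°.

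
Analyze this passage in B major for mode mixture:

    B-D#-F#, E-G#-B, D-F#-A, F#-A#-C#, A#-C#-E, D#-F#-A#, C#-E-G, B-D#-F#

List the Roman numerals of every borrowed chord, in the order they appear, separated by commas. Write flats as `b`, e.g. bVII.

The diatonic triads in B major are B, C#m, D#m, E, F#, G#m, A#dim. B–D#–F# = B, E–G#–B = E, F#–A#–C# = F#, A#–C#–E = A#dim and D#–F#–A# = D#m are all diatonic. D–F#–A is not: scale degree 3 in B major carries D#m (iii). In B minor the chord on that degree is D, so here it functions as bIII, borrowed from the parallel minor. But C#–E–G is foreign: the diatonic ii on degree 2 is C#m, whereas C#dim comes from B minor. It is labeled ii°.

bIII, ii°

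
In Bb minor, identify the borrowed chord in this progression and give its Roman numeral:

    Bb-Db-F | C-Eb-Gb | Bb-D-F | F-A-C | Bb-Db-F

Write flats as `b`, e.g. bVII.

I

Bb minor has the diatonic set Bbm, Cdim, Db, Ebm, F, Gb, Ab (with V from harmonic minor). Bb–Db–F = Bbm, C–Eb–Gb = Cdim and F–A–C = F are all diatonic. But Bb–D–F is foreign: the diatonic i on degree 1 is Bbm, whereas Bb comes from Bb major. It is labeled I.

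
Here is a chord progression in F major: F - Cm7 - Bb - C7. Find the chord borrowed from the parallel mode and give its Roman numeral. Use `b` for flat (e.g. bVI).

v7

F major has the diatonic set F, Gm, Am, Bb, C, Dm, Edim. F, Bb and C7 all belong to that set. But Cm7 (C–Eb–G–Bb) is foreign: the diatonic V on degree 5 is C, whereas Cm7 comes from F minor. It is labeled v7.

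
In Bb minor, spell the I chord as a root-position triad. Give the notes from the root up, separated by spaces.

I is built on scale degree 1, which is Bb in both Bb minor and its parallel. In Bb major the chord on Bb is Bb–D–F.

Bb D F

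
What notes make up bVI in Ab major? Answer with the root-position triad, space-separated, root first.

Fb Ab Cb

Scale degree 6 in Ab major is F. bVI uses the lowered form, Fb, taken from Ab minor. In Ab minor the chord on Fb is Fb–Ab–Cb.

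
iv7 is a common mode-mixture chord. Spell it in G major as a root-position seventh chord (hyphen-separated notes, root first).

The root, C, is scale degree 4 — the same note in G major and G minor; only the chord quality changes. In G minor the chord on C is C–Eb–G–Bb.

C-Eb-G-Bb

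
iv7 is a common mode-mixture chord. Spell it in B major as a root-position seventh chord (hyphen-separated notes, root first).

E-G-B-D

iv7 is built on scale degree 4, which is E in both B major and its parallel. In B minor the chord on E is E–G–B–D.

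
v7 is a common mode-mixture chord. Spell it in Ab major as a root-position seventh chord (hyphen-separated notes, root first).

Eb-Gb-Bb-Db

v7 is built on scale degree 5, which is Eb in both Ab major and its parallel. In Ab minor the chord on Eb is Eb–Gb–Bb–Db.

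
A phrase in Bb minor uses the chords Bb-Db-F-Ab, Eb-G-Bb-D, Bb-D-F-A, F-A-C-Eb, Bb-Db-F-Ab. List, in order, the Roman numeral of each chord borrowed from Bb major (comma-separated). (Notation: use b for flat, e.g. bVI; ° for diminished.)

IVmaj7, Imaj7

The diatonic triads in Bb minor (with V from harmonic minor) are Bbm, Cdim, Db, Ebm, F, Gb, Ab. Bb–Db–F–Ab = Bbm7 and F–A–C–Eb = F7 both belong to that set. Eb–G–Bb–D doesn't fit — on degree 4 Bb minor would have Ebm (iv). Ebmaj7 is the degree-4 chord of Bb major, so it is the borrowed IVmaj7. But Bb–D–F–A is foreign: the diatonic i on degree 1 is Bbm, whereas Bbmaj7 comes from Bb major. It is labeled Imaj7.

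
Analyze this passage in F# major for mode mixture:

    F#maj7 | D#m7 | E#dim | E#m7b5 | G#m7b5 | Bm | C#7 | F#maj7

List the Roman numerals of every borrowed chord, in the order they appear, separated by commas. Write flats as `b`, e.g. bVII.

iiø7, iv

The diatonic triads in F# major are F#, G#m, A#m, B, C#, D#m, E#dim. Of the given chords, F#maj7, D#m7, E#dim, E#m7b5 and C#7 are diatonic. But G#m7b5 (G#–B–D–F#) is foreign: the diatonic ii on degree 2 is G#m, whereas G#m7b5 comes from F# minor. It is labeled iiø7. Bm (B–D–F#) is not: scale degree 4 in F# major carries B (IV). In F# minor the chord on that degree is Bm, so here it functions as iv, borrowed from the parallel minor.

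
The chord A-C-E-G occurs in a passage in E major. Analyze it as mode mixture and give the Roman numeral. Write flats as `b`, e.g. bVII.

iv7

A is scale degree 4 in E major. Diatonically E major has A (IV) on that degree; A–C–E–G is instead the minor-seventh chord native to E minor, so it takes the label iv7.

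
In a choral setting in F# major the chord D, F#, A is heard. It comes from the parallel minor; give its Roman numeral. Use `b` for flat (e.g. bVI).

D is the lowered form of scale degree 6 in F# major (the diatonic degree 6 is D#). The diatonic chord on degree 6 would be D#m (vi), but D–F#–A is the major chord from F# minor. As a borrowed chord it is labeled bVI.

bVI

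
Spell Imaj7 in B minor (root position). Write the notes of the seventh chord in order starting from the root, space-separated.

B D# F# A#

The root, B, is scale degree 1 — the same note in B minor and B major; only the chord quality changes. Stacking thirds in B major on B gives B–D#–F#–A#.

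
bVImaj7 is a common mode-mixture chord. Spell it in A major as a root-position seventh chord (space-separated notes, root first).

F A C E

Scale degree 6 in A major is F#. bVImaj7 uses the lowered form, F, taken from A minor. Stacking thirds in A minor on F gives F–A–C–E.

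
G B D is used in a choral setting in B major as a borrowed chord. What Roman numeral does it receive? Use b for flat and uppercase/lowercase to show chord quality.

In B major scale degree 6 is G#; G is its lowered form, from B minor. The diatonic chord on degree 6 would be G#m (vi), but G–B–D is the major chord from B minor. As a borrowed chord it is labeled bVI.

bVI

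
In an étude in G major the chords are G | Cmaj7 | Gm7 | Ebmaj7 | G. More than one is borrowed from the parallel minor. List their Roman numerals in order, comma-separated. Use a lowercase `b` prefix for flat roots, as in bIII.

The diatonic triads in G major are G, Am, Bm, C, D, Em, F#dim. G and Cmaj7 both belong to that set. But Gm7 (G–Bb–D–F) is foreign: the diatonic I on degree 1 is G, whereas Gm7 comes from G minor. It is labeled i7. Ebmaj7 (Eb–G–Bb–D) is not: scale degree 6 in G major carries Em (vi). In G minor the chord on that degree is Ebmaj7, so here it functions as bVImaj7, borrowed from the parallel minor.

i7, bVImaj7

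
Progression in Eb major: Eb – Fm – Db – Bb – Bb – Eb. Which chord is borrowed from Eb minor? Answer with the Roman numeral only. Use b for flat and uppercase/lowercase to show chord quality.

bVII

In Eb major the diatonic chords are Eb, Fm, Gm, Ab, Bb, Cm, Ddim. Of the given chords, Eb, Fm and Bb are diatonic. Db (Db–F–Ab) is not: scale degree 7 in Eb major carries Ddim (vii°). In Eb minor the chord on that degree is Db, so here it functions as bVII, borrowed from the parallel minor.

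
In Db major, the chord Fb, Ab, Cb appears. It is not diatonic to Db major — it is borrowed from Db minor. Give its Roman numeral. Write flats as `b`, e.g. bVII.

bIII

In Db major scale degree 3 is F; Fb is its lowered form, from Db minor. The diatonic chord on degree 3 would be Fm (iii), but Fb–Ab–Cb is the major chord from Db minor. As a borrowed chord it is labeled bIII.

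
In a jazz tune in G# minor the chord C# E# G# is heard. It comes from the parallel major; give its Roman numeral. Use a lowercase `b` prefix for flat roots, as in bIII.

The root C# is the diatonic 4th degree of G# minor; the borrowing shows in the chord quality. The diatonic chord on degree 4 would be C#m (iv), but C#–E#–G# is the major chord from G# major. As a borrowed chord it is labeled IV.

IV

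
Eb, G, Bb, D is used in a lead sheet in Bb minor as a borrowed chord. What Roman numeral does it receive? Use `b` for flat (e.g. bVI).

Eb is scale degree 4 in Bb minor. The diatonic chord on degree 4 would be Ebm (iv), but Eb–G–Bb–D is the major-seventh chord from Bb major. As a borrowed chord it is labeled IVmaj7.

IVmaj7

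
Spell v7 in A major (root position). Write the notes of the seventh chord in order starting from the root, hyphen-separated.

The root, E, is scale degree 5 — the same note in A major and A minor; only the chord quality changes. In A minor the chord on E is E–G–B–D.

E-G-B-D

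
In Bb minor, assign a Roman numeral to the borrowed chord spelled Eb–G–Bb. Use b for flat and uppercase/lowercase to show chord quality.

The root Eb is the diatonic 4th degree of Bb minor; the borrowing shows in the chord quality. The diatonic chord on degree 4 would be Ebm (iv), but Eb–G–Bb is the major chord from Bb major. As a borrowed chord it is labeled IV.

IV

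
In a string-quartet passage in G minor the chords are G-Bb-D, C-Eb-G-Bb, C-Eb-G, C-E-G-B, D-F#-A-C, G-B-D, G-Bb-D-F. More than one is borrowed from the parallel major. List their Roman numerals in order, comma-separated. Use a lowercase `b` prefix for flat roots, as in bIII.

IVmaj7, I

The diatonic triads in G minor (with V from harmonic minor) are Gm, Adim, Bb, Cm, D, Eb, F. G–Bb–D = Gm, C–Eb–G–Bb = Cm7, C–Eb–G = Cm, D–F#–A–C = D7 and G–Bb–D–F = Gm7 all belong to that set. C–E–G–B doesn't fit — on degree 4 G minor would have Cm (iv). Cmaj7 is the degree-4 chord of G major, so it is the borrowed IVmaj7. But G–B–D is foreign: the diatonic i on degree 1 is Gm, whereas G comes from G major. It is labeled I.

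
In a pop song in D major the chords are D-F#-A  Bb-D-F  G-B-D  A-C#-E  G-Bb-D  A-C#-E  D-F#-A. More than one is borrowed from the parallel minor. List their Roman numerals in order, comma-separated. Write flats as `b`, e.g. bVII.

bVI, iv

The diatonic triads in D major are D, Em, F#m, G, A, Bm, C#dim. Of the given chords, D–F#–A = D, G–B–D = G and A–C#–E = A are diatonic. But Bb–D–F is foreign: the diatonic vi on degree 6 is Bm, whereas Bb comes from D minor. It is labeled bVI. G–Bb–D doesn't fit — on degree 4 D major would have G (IV). Gm is the degree-4 chord of D minor, so it is the borrowed iv.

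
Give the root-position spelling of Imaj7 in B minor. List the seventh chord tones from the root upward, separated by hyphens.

B-D#-F#-A#

Imaj7 is built on scale degree 1, which is B in both B minor and its parallel. In B major the chord on B is B–D#–F#–A#.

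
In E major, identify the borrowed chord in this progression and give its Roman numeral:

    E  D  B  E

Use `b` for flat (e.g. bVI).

bVII

E major has the diatonic set E, F#m, G#m, A, B, C#m, D#dim. E and B are both diatonic. But D (D–F#–A) is foreign: the diatonic vii° on degree 7 is D#dim, whereas D comes from E minor. It is labeled bVII.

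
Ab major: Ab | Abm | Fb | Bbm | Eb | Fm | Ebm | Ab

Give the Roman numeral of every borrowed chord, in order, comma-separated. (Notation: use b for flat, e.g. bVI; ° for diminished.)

i, bVI, v

Ab major has the diatonic set Ab, Bbm, Cm, Db, Eb, Fm, Gdim. Of the given chords, Ab, Bbm, Eb and Fm are diatonic. Abm (Ab–Cb–Eb) is not: scale degree 1 in Ab major carries Ab (I). In Ab minor the chord on that degree is Abm, so here it functions as i, borrowed from the parallel minor. Fb (Fb–Ab–Cb) doesn't fit — on degree 6 Ab major would have Fm (vi). Fb is the degree-6 chord of Ab minor, so it is the borrowed bVI. Ebm (Eb–Gb–Bb) is not: scale degree 5 in Ab major carries Eb (V). In Ab minor the chord on that degree is Ebm, so here it functions as v, borrowed from the parallel minor.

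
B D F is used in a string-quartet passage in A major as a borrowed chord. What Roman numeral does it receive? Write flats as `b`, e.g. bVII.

ii°

B is scale degree 2 in A major. Diatonically A major has Bm (ii) on that degree; B–D–F is instead the diminished chord native to A minor, so it takes the label ii°.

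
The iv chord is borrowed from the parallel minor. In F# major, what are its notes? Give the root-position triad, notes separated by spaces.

The root, B, is scale degree 4 — the same note in F# major and F# minor; only the chord quality changes. Stacking thirds in F# minor on B gives B–D–F#.

B D F#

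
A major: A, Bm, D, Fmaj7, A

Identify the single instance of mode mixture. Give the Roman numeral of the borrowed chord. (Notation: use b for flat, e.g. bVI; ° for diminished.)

bVImaj7

The diatonic triads in A major are A, Bm, C#m, D, E, F#m, G#dim. Of the given chords, A, Bm and D are diatonic. Fmaj7 (F–A–C–E) doesn't fit — on degree 6 A major would have F#m (vi). Fmaj7 is the degree-6 chord of A minor, so it is the borrowed bVImaj7.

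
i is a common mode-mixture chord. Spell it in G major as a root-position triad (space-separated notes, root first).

The root, G, is scale degree 1 — the same note in G major and G minor; only the chord quality changes. Building the minor chord from the parallel minor on G: G–Bb–D.

G Bb D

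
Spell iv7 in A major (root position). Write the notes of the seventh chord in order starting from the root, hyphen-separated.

D-F-A-C

iv7 is built on scale degree 4, which is D in both A major and its parallel. Stacking thirds in A minor on D gives D–F–A–C.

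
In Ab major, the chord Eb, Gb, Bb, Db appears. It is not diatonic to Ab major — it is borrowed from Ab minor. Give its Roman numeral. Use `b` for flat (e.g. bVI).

v7

Eb is scale degree 5 in Ab major. The diatonic chord on degree 5 would be Eb (V), but Eb–Gb–Bb–Db is the minor-seventh chord from Ab minor. As a borrowed chord it is labeled v7.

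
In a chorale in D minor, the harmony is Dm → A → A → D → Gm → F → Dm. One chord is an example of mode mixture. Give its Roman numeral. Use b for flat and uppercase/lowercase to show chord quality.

I

The diatonic triads in D minor (with V from harmonic minor) are Dm, Edim, F, Gm, A, Bb, C. Of the given chords, Dm, A, Gm and F are diatonic. But D (D–F#–A) is foreign: the diatonic i on degree 1 is Dm, whereas D comes from D major. It is labeled I.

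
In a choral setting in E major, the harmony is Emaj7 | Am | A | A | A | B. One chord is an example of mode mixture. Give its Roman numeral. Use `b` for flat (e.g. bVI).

In E major the diatonic chords are E, F#m, G#m, A, B, C#m, D#dim. Emaj7, A and B all belong to that set. Am (A–C–E) is not: scale degree 4 in E major carries A (IV). In E minor the chord on that degree is Am, so here it functions as iv, borrowed from the parallel minor.

iv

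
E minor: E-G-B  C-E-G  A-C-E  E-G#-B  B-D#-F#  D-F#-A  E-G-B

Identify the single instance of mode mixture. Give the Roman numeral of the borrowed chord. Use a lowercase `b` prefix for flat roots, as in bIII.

E minor has the diatonic set Em, F#dim, G, Am, B, C, D (with V from harmonic minor). E–G–B = Em, C–E–G = C, A–C–E = Am, B–D#–F# = B and D–F#–A = D are all diatonic. E–G#–B is not: scale degree 1 in E minor carries Em (i). In E major the chord on that degree is E, so here it functions as I, borrowed from the parallel major.

I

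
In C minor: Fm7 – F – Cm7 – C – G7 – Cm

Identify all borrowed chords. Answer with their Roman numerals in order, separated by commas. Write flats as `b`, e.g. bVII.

IV, I

C minor has the diatonic set Cm, Ddim, Eb, Fm, G, Ab, Bb (with V from harmonic minor). Of the given chords, Fm7, Cm7, G7 and Cm are diatonic. F (F–A–C) is not: scale degree 4 in C minor carries Fm (iv). In C major the chord on that degree is F, so here it functions as IV, borrowed from the parallel major. C (C–E–G) doesn't fit — on degree 1 C minor would have Cm (i). C is the degree-1 chord of C major, so it is the borrowed I.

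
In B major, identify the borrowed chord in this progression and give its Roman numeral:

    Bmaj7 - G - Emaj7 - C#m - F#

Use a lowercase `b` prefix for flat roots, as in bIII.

In B major the diatonic chords are B, C#m, D#m, E, F#, G#m, A#dim. Bmaj7, Emaj7, C#m and F# all belong to that set. G (G–B–D) is not: scale degree 6 in B major carries G#m (vi). In B minor the chord on that degree is G, so here it functions as bVI, borrowed from the parallel minor.

bVI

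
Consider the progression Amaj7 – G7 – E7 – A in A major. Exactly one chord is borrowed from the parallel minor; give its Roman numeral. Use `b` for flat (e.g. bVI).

bVII7

In A major the diatonic chords are A, Bm, C#m, D, E, F#m, G#dim. Of the given chords, Amaj7, E7 and A are diatonic. G7 (G–B–D–F) doesn't fit — on degree 7 A major would have G#dim (vii°). G7 is the degree-7 chord of A minor, so it is the borrowed bVII7.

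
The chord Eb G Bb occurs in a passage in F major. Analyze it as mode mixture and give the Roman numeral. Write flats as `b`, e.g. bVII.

Eb is the lowered form of scale degree 7 in F major (the diatonic degree 7 is E). The diatonic chord on degree 7 would be Edim (vii°), but Eb–G–Bb is the major chord from F minor. As a borrowed chord it is labeled bVII.

bVII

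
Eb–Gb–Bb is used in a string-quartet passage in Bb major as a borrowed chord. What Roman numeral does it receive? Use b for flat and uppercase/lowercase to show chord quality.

The root Eb is the diatonic 4th degree of Bb major; the borrowing shows in the chord quality. Eb–Gb–Bb is a minor chord — the form found in Bb minor, not the diatonic IV (Eb). Borrowed into Bb major it is written iv.

iv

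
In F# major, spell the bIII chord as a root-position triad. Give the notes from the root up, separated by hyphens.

A-C#-E

bIII is built on the lowered scale degree 3. In F# major degree 3 is A#; lowered it becomes A. In F# minor the chord on A is A–C#–E.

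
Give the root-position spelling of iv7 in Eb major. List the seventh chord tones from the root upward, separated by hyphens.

iv7 is built on scale degree 4, which is Ab in both Eb major and its parallel. Stacking thirds in Eb minor on Ab gives Ab–Cb–Eb–Gb.

Ab-Cb-Eb-Gb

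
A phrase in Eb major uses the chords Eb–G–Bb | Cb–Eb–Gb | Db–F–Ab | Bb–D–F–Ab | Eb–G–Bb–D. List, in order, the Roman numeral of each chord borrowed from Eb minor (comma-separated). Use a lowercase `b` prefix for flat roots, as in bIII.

bVI, bVII

Eb major has the diatonic set Eb, Fm, Gm, Ab, Bb, Cm, Ddim. Of the given chords, Eb–G–Bb = Eb, Bb–D–F–Ab = Bb7 and Eb–G–Bb–D = Ebmaj7 are diatonic. Cb–Eb–Gb doesn't fit — on degree 6 Eb major would have Cm (vi). Cb is the degree-6 chord of Eb minor, so it is the borrowed bVI. Db–F–Ab is not: scale degree 7 in Eb major carries Ddim (vii°). In Eb minor the chord on that degree is Db, so here it functions as bVII, borrowed from the parallel minor.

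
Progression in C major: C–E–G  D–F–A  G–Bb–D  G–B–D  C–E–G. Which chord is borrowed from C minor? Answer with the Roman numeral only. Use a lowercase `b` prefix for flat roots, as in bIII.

The diatonic triads in C major are C, Dm, Em, F, G, Am, Bdim. C–E–G = C, D–F–A = Dm and G–B–D = G are all diatonic. But G–Bb–D is foreign: the diatonic V on degree 5 is G, whereas Gm comes from C minor. It is labeled v.

v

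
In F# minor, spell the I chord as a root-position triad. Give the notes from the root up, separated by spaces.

I is built on scale degree 1, which is F# in both F# minor and its parallel. In F# major the chord on F# is F#–A#–C#.

F# A# C#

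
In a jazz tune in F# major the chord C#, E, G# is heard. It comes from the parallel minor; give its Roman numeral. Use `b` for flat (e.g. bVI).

v

The root C# is the diatonic 5th degree of F# major; the borrowing shows in the chord quality. Diatonically F# major has C# (V) on that degree; C#–E–G# is instead the minor chord native to F# minor, so it takes the label v.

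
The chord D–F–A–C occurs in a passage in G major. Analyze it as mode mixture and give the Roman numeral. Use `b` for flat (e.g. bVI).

The root D is the diatonic 5th degree of G major; the borrowing shows in the chord quality. The diatonic chord on degree 5 would be D (V), but D–F–A–C is the minor-seventh chord from G minor. As a borrowed chord it is labeled v7.

v7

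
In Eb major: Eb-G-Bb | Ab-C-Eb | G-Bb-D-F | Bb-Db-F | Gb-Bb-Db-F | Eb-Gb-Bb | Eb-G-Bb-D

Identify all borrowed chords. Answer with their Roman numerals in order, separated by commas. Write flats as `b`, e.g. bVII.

In Eb major the diatonic chords are Eb, Fm, Gm, Ab, Bb, Cm, Ddim. Of the given chords, Eb–G–Bb = Eb, Ab–C–Eb = Ab, G–Bb–D–F = Gm7 and Eb–G–Bb–D = Ebmaj7 are diatonic. Bb–Db–F is not: scale degree 5 in Eb major carries Bb (V). In Eb minor the chord on that degree is Bbm, so here it functions as v, borrowed from the parallel minor. Gb–Bb–Db–F doesn't fit — on degree 3 Eb major would have Gm (iii). Gbmaj7 is the degree-3 chord of Eb minor, so it is the borrowed bIIImaj7. Eb–Gb–Bb is not: scale degree 1 in Eb major carries Eb (I). In Eb minor the chord on that degree is Ebm, so here it functions as i, borrowed from the parallel minor.

v, bIIImaj7, i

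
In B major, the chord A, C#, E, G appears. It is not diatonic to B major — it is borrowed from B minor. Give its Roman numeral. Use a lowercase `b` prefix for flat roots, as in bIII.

The root A is the lowered 7th scale degree — diatonically B major has A# there. Diatonically B major has A#dim (vii°) on that degree; A–C#–E–G is instead the dominant-seventh chord native to B minor, so it takes the label bVII7.

bVII7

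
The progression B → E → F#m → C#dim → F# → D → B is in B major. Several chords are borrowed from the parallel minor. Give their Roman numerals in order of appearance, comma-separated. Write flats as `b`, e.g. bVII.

v, ii°, bIII

B major has the diatonic set B, C#m, D#m, E, F#, G#m, A#dim. Of the given chords, B, E and F# are diatonic. F#m (F#–A–C#) doesn't fit — on degree 5 B major would have F# (V). F#m is the degree-5 chord of B minor, so it is the borrowed v. C#dim (C#–E–G) doesn't fit — on degree 2 B major would have C#m (ii). C#dim is the degree-2 chord of B minor, so it is the borrowed ii°. D (D–F#–A) is not: scale degree 3 in B major carries D#m (iii). In B minor the chord on that degree is D, so here it functions as bIII, borrowed from the parallel minor.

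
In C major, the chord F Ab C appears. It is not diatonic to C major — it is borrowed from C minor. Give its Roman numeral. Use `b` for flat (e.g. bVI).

The root F is the diatonic 4th degree of C major; the borrowing shows in the chord quality. The diatonic chord on degree 4 would be F (IV), but F–Ab–C is the minor chord from C minor. As a borrowed chord it is labeled iv.

iv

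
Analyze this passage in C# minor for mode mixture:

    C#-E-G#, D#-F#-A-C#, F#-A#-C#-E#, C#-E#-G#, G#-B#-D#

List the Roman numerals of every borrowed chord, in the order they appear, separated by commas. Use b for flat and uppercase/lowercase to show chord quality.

IVmaj7, I

C# minor has the diatonic set C#m, D#dim, E, F#m, G#, A, B (with V from harmonic minor). C#–E–G# = C#m, D#–F#–A–C# = D#m7b5 and G#–B#–D# = G# are all diatonic. F#–A#–C#–E# is not: scale degree 4 in C# minor carries F#m (iv). In C# major the chord on that degree is F#maj7, so here it functions as IVmaj7, borrowed from the parallel major. But C#–E#–G# is foreign: the diatonic i on degree 1 is C#m, whereas C# comes from C# major. It is labeled I.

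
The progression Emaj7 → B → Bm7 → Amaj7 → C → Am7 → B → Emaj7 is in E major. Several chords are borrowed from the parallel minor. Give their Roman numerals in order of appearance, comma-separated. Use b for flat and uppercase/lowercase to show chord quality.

The diatonic triads in E major are E, F#m, G#m, A, B, C#m, D#dim. Emaj7, B and Amaj7 are all diatonic. Bm7 (B–D–F#–A) doesn't fit — on degree 5 E major would have B (V). Bm7 is the degree-5 chord of E minor, so it is the borrowed v7. C (C–E–G) doesn't fit — on degree 6 E major would have C#m (vi). C is the degree-6 chord of E minor, so it is the borrowed bVI. But Am7 (A–C–E–G) is foreign: the diatonic IV on degree 4 is A, whereas Am7 comes from E minor. It is labeled iv7.

v7, bVI, iv7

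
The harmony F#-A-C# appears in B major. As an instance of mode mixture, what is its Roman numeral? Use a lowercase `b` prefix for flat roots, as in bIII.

v

F# is scale degree 5 in B major. Diatonically B major has F# (V) on that degree; F#–A–C# is instead the minor chord native to B minor, so it takes the label v.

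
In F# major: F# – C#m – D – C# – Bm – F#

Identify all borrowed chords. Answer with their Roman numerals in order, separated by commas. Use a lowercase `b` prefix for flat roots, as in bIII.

The diatonic triads in F# major are F#, G#m, A#m, B, C#, D#m, E#dim. F# and C# are both diatonic. C#m (C#–E–G#) is not: scale degree 5 in F# major carries C# (V). In F# minor the chord on that degree is C#m, so here it functions as v, borrowed from the parallel minor. But D (D–F#–A) is foreign: the diatonic vi on degree 6 is D#m, whereas D comes from F# minor. It is labeled bVI. Bm (B–D–F#) is not: scale degree 4 in F# major carries B (IV). In F# minor the chord on that degree is Bm, so here it functions as iv, borrowed from the parallel minor.

v, bVI, iv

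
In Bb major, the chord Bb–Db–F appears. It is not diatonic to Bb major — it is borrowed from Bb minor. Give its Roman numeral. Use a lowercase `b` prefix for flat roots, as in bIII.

The root Bb is the diatonic 1st degree of Bb major; the borrowing shows in the chord quality. Bb–Db–F is a minor chord — the form found in Bb minor, not the diatonic I (Bb). Borrowed into Bb major it is written i.

i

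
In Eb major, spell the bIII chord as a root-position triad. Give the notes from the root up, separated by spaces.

Gb Bb Db

bIII is built on the lowered scale degree 3. In Eb major degree 3 is G; lowered it becomes Gb. Stacking thirds in Eb minor on Gb gives Gb–Bb–Db.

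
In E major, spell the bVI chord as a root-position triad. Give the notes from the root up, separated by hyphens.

C-E-G

The root of bVI is the lowered 6th degree: C# becomes C. Building the major chord from the parallel minor on C: C–E–G.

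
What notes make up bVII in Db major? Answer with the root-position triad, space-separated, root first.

Cb Eb Gb

The root of bVII is the lowered 7th degree: C becomes Cb. Stacking thirds in Db minor on Cb gives Cb–Eb–Gb.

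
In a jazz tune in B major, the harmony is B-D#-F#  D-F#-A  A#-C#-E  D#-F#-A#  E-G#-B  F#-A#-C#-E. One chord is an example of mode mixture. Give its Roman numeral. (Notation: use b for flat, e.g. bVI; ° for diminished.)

B major has the diatonic set B, C#m, D#m, E, F#, G#m, A#dim. B–D#–F# = B, A#–C#–E = A#dim, D#–F#–A# = D#m, E–G#–B = E and F#–A#–C#–E = F#7 are all diatonic. D–F#–A doesn't fit — on degree 3 B major would have D#m (iii). D is the degree-3 chord of B minor, so it is the borrowed bIII.

bIII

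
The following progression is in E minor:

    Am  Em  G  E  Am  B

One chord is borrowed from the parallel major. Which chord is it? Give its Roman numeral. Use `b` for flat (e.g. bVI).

I

In E minor (with V from harmonic minor) the diatonic chords are Em, F#dim, G, Am, B, C, D. Of the given chords, Am, Em, G and B are diatonic. E (E–G#–B) is not: scale degree 1 in E minor carries Em (i). In E major the chord on that degree is E, so here it functions as I, borrowed from the parallel major.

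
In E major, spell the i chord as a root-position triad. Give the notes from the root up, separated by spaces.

E G B

The root, E, is scale degree 1 — the same note in E major and E minor; only the chord quality changes. Stacking thirds in E minor on E gives E–G–B.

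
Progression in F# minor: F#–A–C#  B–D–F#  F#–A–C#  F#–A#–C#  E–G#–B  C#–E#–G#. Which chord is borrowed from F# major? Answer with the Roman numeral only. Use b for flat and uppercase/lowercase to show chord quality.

I

F# minor has the diatonic set F#m, G#dim, A, Bm, C#, D, E (with V from harmonic minor). F#–A–C# = F#m, B–D–F# = Bm, E–G#–B = E and C#–E#–G# = C# all belong to that set. F#–A#–C# is not: scale degree 1 in F# minor carries F#m (i). In F# major the chord on that degree is F#, so here it functions as I, borrowed from the parallel major.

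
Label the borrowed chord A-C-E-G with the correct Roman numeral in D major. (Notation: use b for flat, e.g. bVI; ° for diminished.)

v7

The root A is the diatonic 5th degree of D major; the borrowing shows in the chord quality. Diatonically D major has A (V) on that degree; A–C–E–G is instead the minor-seventh chord native to D minor, so it takes the label v7.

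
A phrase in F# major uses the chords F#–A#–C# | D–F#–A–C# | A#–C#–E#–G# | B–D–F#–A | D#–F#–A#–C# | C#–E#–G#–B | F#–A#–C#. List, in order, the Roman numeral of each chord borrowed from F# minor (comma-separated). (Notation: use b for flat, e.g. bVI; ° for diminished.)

In F# major the diatonic chords are F#, G#m, A#m, B, C#, D#m, E#dim. Of the given chords, F#–A#–C# = F#, A#–C#–E#–G# = A#m7, D#–F#–A#–C# = D#m7 and C#–E#–G#–B = C#7 are diatonic. But D–F#–A–C# is foreign: the diatonic vi on degree 6 is D#m, whereas Dmaj7 comes from F# minor. It is labeled bVImaj7. B–D–F#–A is not: scale degree 4 in F# major carries B (IV). In F# minor the chord on that degree is Bm7, so here it functions as iv7, borrowed from the parallel minor.

bVImaj7, iv7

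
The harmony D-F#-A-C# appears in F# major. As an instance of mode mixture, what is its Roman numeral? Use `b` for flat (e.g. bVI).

bVImaj7

In F# major scale degree 6 is D#; D is its lowered form, from F# minor. D–F#–A–C# is a major-seventh chord — the form found in F# minor, not the diatonic vi (D#m). Borrowed into F# major it is written bVImaj7.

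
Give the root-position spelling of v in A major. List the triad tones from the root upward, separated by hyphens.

E-G-B

The root, E, is scale degree 5 — the same note in A major and A minor; only the chord quality changes. Stacking thirds in A minor on E gives E–G–B.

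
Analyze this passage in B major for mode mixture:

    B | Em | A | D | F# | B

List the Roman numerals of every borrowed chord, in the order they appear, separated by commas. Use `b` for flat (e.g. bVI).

iv, bVII, bIII

B major has the diatonic set B, C#m, D#m, E, F#, G#m, A#dim. B and F# are both diatonic. Em (E–G–B) doesn't fit — on degree 4 B major would have E (IV). Em is the degree-4 chord of B minor, so it is the borrowed iv. A (A–C#–E) is not: scale degree 7 in B major carries A#dim (vii°). In B minor the chord on that degree is A, so here it functions as bVII, borrowed from the parallel minor. But D (D–F#–A) is foreign: the diatonic iii on degree 3 is D#m, whereas D comes from B minor. It is labeled bIII.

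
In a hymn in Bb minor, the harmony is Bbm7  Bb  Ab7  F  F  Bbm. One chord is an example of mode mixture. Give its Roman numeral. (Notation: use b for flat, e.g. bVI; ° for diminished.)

I

Bb minor has the diatonic set Bbm, Cdim, Db, Ebm, F, Gb, Ab (with V from harmonic minor). Bbm7, Ab7, F and Bbm all belong to that set. Bb (Bb–D–F) doesn't fit — on degree 1 Bb minor would have Bbm (i). Bb is the degree-1 chord of Bb major, so it is the borrowed I.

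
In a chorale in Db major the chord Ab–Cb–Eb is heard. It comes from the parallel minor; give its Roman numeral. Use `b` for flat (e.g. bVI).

Ab is scale degree 5 in Db major. Diatonically Db major has Ab (V) on that degree; Ab–Cb–Eb is instead the minor chord native to Db minor, so it takes the label v.

v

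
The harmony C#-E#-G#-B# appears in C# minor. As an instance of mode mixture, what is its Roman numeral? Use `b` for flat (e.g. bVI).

C# is scale degree 1 in C# minor. C#–E#–G#–B# is a major-seventh chord — the form found in C# major, not the diatonic i (C#m). Borrowed into C# minor it is written Imaj7.

Imaj7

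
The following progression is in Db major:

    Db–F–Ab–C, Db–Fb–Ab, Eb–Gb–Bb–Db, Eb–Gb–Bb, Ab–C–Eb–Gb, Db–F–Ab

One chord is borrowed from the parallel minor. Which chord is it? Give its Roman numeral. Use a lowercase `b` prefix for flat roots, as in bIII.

i

In Db major the diatonic chords are Db, Ebm, Fm, Gb, Ab, Bbm, Cdim. Db–F–Ab–C = Dbmaj7, Eb–Gb–Bb–Db = Ebm7, Eb–Gb–Bb = Ebm, Ab–C–Eb–Gb = Ab7 and Db–F–Ab = Db all belong to that set. Db–Fb–Ab is not: scale degree 1 in Db major carries Db (I). In Db minor the chord on that degree is Dbm, so here it functions as i, borrowed from the parallel minor.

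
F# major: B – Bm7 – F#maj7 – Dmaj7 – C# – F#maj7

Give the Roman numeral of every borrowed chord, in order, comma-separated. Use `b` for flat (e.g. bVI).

In F# major the diatonic chords are F#, G#m, A#m, B, C#, D#m, E#dim. B, F#maj7 and C# all belong to that set. But Bm7 (B–D–F#–A) is foreign: the diatonic IV on degree 4 is B, whereas Bm7 comes from F# minor. It is labeled iv7. Dmaj7 (D–F#–A–C#) doesn't fit — on degree 6 F# major would have D#m (vi). Dmaj7 is the degree-6 chord of F# minor, so it is the borrowed bVImaj7.

iv7, bVImaj7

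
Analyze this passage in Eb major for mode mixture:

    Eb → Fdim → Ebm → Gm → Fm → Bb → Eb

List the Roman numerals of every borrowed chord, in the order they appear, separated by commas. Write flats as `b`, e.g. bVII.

The diatonic triads in Eb major are Eb, Fm, Gm, Ab, Bb, Cm, Ddim. Eb, Gm, Fm and Bb are all diatonic. Fdim (F–Ab–Cb) doesn't fit — on degree 2 Eb major would have Fm (ii). Fdim is the degree-2 chord of Eb minor, so it is the borrowed ii°. Ebm (Eb–Gb–Bb) doesn't fit — on degree 1 Eb major would have Eb (I). Ebm is the degree-1 chord of Eb minor, so it is the borrowed i.

ii°, i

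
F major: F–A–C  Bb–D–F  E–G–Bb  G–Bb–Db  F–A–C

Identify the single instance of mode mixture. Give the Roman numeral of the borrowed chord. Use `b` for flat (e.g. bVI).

The diatonic triads in F major are F, Gm, Am, Bb, C, Dm, Edim. Of the given chords, F–A–C = F, Bb–D–F = Bb and E–G–Bb = Edim are diatonic. But G–Bb–Db is foreign: the diatonic ii on degree 2 is Gm, whereas Gdim comes from F minor. It is labeled ii°.

ii°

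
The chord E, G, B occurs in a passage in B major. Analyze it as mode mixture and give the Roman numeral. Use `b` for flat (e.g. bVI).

The root E is the diatonic 4th degree of B major; the borrowing shows in the chord quality. The diatonic chord on degree 4 would be E (IV), but E–G–B is the minor chord from B minor. As a borrowed chord it is labeled iv.

iv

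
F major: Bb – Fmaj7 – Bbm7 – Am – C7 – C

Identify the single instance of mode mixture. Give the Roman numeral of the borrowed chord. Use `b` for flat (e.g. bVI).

iv7

The diatonic triads in F major are F, Gm, Am, Bb, C, Dm, Edim. Bb, Fmaj7, Am, C7 and C are all diatonic. Bbm7 (Bb–Db–F–Ab) is not: scale degree 4 in F major carries Bb (IV). In F minor the chord on that degree is Bbm7, so here it functions as iv7, borrowed from the parallel minor.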